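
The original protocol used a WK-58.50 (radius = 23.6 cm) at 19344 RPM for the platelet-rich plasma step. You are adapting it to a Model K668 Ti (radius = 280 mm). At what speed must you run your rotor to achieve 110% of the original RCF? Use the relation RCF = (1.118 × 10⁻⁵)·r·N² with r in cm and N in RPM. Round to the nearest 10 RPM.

RCF = 1.118 × 10⁻⁵ × r × N²
RCF_original = 1.118 × 10⁻⁵ × 23.6 × (19344)² = 1.118 × 10⁻⁵ × 23.6 × 374,190,336 ≈ 98,729.4 × g
Target RCF = 1.1 × 98,729.4 ≈ 108,602.3 × g
Your rotor: r = 280 mm = 28.0 cm
108,602.3 = 1.118 × 10⁻⁵ × 28 × N²
N² = 108,602.3 / (31.304 × 10⁻⁵) = 346,927,869
N ≈ √346,927,869 ≈ 18,626.0

≈ 18630 RPM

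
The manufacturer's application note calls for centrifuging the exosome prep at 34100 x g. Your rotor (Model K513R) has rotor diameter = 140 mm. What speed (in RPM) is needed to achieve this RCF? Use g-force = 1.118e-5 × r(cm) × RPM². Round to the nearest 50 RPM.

20850 RPM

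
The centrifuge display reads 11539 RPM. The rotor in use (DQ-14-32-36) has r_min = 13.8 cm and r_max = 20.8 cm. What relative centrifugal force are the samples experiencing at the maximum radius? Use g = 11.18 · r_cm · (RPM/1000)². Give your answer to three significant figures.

≈ 31000 g

Use r_max = 20.8 cm.
RCF = 11.18 × 20.8 × (11.539)² = 11.18 × 20.8 × 133.148521 ≈ 30,962.9 × g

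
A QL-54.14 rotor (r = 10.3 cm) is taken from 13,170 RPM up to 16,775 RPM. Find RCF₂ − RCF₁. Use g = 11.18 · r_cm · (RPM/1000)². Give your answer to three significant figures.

12400 ×g

RCF₁ = 11.18 × 10.3 × (13.17)² = 11.18 × 10.3 × 173.4489 ≈ 19,973.3 × g
RCF₂ = 11.18 × 10.3 × (16.775)² = 11.18 × 10.3 × 281.400625 ≈ 32,404.4 × g
Increase = 32,404.4 − 19,973.3 = 12,431.1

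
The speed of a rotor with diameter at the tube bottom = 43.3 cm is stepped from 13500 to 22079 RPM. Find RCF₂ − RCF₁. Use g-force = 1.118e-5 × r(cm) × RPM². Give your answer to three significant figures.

≈ 73900 × g

r = 43.3 / 2 = 21.65 cm
RCF₁ = 1.118 × 10⁻⁵ × 21.65 × (13500)² = 1.118 × 10⁻⁵ × 21.65 × 182,250,000 ≈ 44,113.1 × g
RCF₂ = 1.118 × 10⁻⁵ × 21.65 × (22079)² = 1.118 × 10⁻⁵ × 21.65 × 487,482,241 ≈ 117,993.6 × g
Increase = 117,993.6 − 44,113.1 = 73,880.5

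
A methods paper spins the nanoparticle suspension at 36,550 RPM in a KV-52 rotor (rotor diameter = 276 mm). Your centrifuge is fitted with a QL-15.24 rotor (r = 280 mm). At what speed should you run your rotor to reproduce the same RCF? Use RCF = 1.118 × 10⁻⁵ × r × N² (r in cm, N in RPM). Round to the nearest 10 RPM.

Original rotor: r = 276 mm / 2 = 138 mm = 13.8 cm
RCF_original = 1.118 × 10⁻⁵ × 13.8 × (36550)² = 1.118 × 10⁻⁵ × 13.8 × 1,335,902,500 ≈ 206,108.4 × g
Your rotor: r = 280 mm = 28.0 cm
206,108.4 = 1.118 × 10⁻⁵ × 28 × N²
N² = 206,108.4 / (31.304 × 10⁻⁵) = 658,409,149
N ≈ √658,409,149 ≈ 25,659.5

25660 RPM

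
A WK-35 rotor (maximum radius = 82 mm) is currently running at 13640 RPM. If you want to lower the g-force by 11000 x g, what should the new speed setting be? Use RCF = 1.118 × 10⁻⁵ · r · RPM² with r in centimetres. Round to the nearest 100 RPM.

8100 RPM

r = 82 mm = 8.2 cm
Current RCF = 1.118 × 10⁻⁵ × 8.2 × (13640)² = 1.118 × 10⁻⁵ × 8.2 × 186,049,600 ≈ 17,056.3 × g
Target RCF = 17,056.3 − 11,000 = 6,056.3 × g
N² = 6,056.3 / (9.1676 × 10⁻⁵) = 66,062,001
N ≈ √66,062,001 ≈ 8,127.9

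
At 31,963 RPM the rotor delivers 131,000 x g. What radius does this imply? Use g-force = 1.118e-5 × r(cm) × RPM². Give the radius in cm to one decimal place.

≈ 11.5 cm

RCF = 1.118 × 10⁻⁵ × r × N²
131000 = 1.118 × 10⁻⁵ × r × (31963)²
r = 131000 / (1.118 × 10⁻⁵ × 1,021,633,369) = 131000 / 11421.86 ≈ 11.469 cm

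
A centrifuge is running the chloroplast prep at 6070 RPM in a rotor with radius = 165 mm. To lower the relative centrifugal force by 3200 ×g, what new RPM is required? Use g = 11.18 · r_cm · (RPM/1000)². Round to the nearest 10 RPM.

N₂ ≈ 4420 RPM

r = 165 mm = 16.5 cm
Current RCF = 11.18 × 16.5 × (6.07)² = 11.18 × 16.5 × 36.8449 ≈ 6,796.8 × g
Target RCF = 6,796.8 − 3,200 = 3,596.8 × g
(N/1000)² = 3,596.8 / 184.47 = 19.49802
N = 1000 × √19.49802 ≈ 4,415.7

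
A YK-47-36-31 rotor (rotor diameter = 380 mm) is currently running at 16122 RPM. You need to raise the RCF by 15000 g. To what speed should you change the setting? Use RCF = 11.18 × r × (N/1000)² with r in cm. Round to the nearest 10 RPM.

≈ 18180 RPM

r = 380 mm / 2 = 190 mm = 19 cm
Current RCF = 11.18 × 19 × (16.122)² = 11.18 × 19 × 259.918884 ≈ 55,212 × g
Target RCF = 55,212 + 15,000 = 70,212 × g
(N/1000)² = 70,212 / 212.42 = 330.5338
N = 1000 × √330.5338 ≈ 18,180.6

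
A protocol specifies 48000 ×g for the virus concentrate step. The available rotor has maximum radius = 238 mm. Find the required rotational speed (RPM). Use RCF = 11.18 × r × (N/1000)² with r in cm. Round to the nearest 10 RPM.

13430 RPM

r = 238 mm = 23.8 cm
48,000 = 11.18 × 23.8 × (N/1000)²
(N/1000)² = 48,000 / 266.084 = 180.3942
N = 1000 × √180.3942 ≈ 13,431.1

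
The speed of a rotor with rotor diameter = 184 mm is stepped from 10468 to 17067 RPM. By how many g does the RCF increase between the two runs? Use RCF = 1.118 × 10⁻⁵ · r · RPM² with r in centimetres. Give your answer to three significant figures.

r = 184 mm / 2 = 92 mm = 9.2 cm
RCF₁ = 1.118 × 10⁻⁵ × 9.2 × (10468)² = 1.118 × 10⁻⁵ × 9.2 × 109,579,024 ≈ 11,270.9 × g
RCF₂ = 1.118 × 10⁻⁵ × 9.2 × (17067)² = 1.118 × 10⁻⁵ × 9.2 × 291,282,489 ≈ 29,960.2 × g
Increase = 29,960.2 − 11,270.9 = 18,689.3

18700 g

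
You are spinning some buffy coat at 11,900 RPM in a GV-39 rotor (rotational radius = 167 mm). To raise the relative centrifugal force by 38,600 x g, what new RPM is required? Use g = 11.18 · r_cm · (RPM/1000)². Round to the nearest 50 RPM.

r = 167 mm = 16.7 cm
Current RCF = 11.18 × 16.7 × (11.9)² = 11.18 × 16.7 × 141.61 ≈ 26,439.4 × g
Target RCF = 26,439.4 + 38,600 = 65,039.4 × g
(N/1000)² = 65,039.4 / 186.706 = 348.352
N = 1000 × √348.352 ≈ 18,664.2

18650 RPM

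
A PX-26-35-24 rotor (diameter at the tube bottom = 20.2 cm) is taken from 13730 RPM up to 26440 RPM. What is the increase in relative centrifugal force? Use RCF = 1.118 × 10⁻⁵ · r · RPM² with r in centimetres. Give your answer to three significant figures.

≈ 57700 × g

r = 20.2 / 2 = 10.1 cm
RCF₁ = 1.118 × 10⁻⁵ × 10.1 × (13730)² = 1.118 × 10⁻⁵ × 10.1 × 188,512,900 ≈ 21,286.5 × g
RCF₂ = 1.118 × 10⁻⁵ × 10.1 × (26440)² = 1.118 × 10⁻⁵ × 10.1 × 699,073,600 ≈ 78,938 × g
Increase = 78,938 − 21,286.5 = 57,651.5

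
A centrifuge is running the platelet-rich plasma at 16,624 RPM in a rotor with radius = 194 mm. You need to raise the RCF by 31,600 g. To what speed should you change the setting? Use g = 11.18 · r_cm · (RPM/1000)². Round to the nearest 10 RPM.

N₂ ≈ 20540 RPM

r = 194 mm = 19.4 cm
Current RCF = 11.18 × 19.4 × (16.624)² = 11.18 × 19.4 × 276.357376 ≈ 59,939.7 × g
Target RCF = 59,939.7 + 31,600 = 91,539.7 × g
(N/1000)² = 91,539.7 / 216.892 = 422.052
N = 1000 × √422.052 ≈ 20,543.9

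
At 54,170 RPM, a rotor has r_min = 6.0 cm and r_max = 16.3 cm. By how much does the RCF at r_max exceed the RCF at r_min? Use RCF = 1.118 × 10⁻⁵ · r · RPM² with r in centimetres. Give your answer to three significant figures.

ΔRCF = 1.118 × 10⁻⁵ × (r_max − r_min) × N² = 1.118 × 10⁻⁵ × 10.3 × 2,934,388,900 ≈ 337,906.6

338000 ×g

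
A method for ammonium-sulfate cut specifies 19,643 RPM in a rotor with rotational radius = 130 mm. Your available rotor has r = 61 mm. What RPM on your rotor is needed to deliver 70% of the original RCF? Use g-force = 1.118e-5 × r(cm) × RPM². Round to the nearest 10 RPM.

Original rotor: r = 130 mm = 13.0 cm
RCF_original = 1.118 × 10⁻⁵ × 13 × (19643)² = 1.118 × 10⁻⁵ × 13 × 385,847,449 ≈ 56,079.1 × g
Target RCF = 0.7 × 56,079.1 ≈ 39,255.4 × g
Your rotor: r = 61 mm = 6.1 cm
39,255.4 = 1.118 × 10⁻⁵ × 6.1 × N²
N² = 39,255.4 / (6.8198 × 10⁻⁵) = 575,609,255
N ≈ √575,609,255 ≈ 23,991.9

23990 RPM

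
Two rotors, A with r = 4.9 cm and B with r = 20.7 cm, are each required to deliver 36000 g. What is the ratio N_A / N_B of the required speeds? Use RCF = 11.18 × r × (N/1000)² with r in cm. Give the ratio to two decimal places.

2.06

At fixed RCF, N ∝ 1/√r, so N_A/N_B = √(r_B/r_A) = √(20.7/4.9) = √4.224490 = 2.0554.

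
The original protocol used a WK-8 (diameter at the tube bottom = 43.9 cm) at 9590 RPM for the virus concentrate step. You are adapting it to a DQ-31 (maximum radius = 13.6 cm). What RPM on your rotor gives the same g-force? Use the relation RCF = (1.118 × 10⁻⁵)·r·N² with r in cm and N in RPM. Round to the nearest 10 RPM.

Original rotor: r = 43.9 / 2 = 21.95 cm
RCF = 1.118 × 10⁻⁵ × r × N²
RCF_original = 1.118 × 10⁻⁵ × 21.95 × (9590)² = 1.118 × 10⁻⁵ × 21.95 × 91,968,100 ≈ 22,569.1 × g
22,569.1 = 1.118 × 10⁻⁵ × 13.6 × N²
N² = 22,569.1 / (15.2048 × 10⁻⁵) = 148,434,047
N ≈ √148,434,047 ≈ 12,183.4

12180 RPM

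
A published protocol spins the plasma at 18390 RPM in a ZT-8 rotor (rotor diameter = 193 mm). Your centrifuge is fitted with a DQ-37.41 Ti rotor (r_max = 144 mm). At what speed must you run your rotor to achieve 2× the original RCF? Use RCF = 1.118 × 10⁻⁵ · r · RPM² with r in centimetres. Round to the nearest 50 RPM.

21300 RPM

Original rotor: r = 193 mm / 2 = 96.5 mm = 9.65 cm
RCF_original = 1.118 × 10⁻⁵ × 9.65 × (18390)² = 1.118 × 10⁻⁵ × 9.65 × 338,192,100 ≈ 36,486.5 × g
Target RCF = 2 × 36,486.5 ≈ 72,973 × g
Your rotor: r = 144 mm = 14.4 cm
72,973 = 1.118 × 10⁻⁵ × 14.4 × N²
N² = 72,973 / (16.0992 × 10⁻⁵) = 453,270,970
N ≈ √453,270,970 ≈ 21,290.2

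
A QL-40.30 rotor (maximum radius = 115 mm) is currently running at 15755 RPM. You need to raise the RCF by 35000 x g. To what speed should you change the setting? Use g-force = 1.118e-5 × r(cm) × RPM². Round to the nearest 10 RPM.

r = 115 mm = 11.5 cm
Current RCF = 1.118 × 10⁻⁵ × 11.5 × (15755)² = 1.118 × 10⁻⁵ × 11.5 × 248,220,025 ≈ 31,913.6 × g
Target RCF = 31,913.6 + 35,000 = 66,913.6 × g
N² = 66,913.6 / (12.857 × 10⁻⁵) = 520,444,894
N ≈ √520,444,894 ≈ 22,813.3

≈ 22810 RPM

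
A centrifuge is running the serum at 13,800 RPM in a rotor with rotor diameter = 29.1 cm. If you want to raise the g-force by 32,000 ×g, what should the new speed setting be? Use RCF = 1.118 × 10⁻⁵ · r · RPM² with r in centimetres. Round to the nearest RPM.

r = 29.1 / 2 = 14.55 cm
Current RCF = 1.118 × 10⁻⁵ × 14.55 × (13800)² = 1.118 × 10⁻⁵ × 14.55 × 190,440,000 ≈ 30,978.7 × g
Target RCF = 30,978.7 + 32,000 = 62,978.7 × g
N² = 62,978.7 / (16.2669 × 10⁻⁵) = 387,158,586
N ≈ √387,158,586 ≈ 19,676.3

≈ 19676 RPM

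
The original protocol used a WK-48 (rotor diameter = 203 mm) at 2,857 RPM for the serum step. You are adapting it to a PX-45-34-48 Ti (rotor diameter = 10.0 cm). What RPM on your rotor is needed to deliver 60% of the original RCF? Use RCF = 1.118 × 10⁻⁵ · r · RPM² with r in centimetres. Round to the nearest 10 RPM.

Original rotor: r = 203 mm / 2 = 101.5 mm = 10.15 cm
RCF = 1.118 × 10⁻⁵ × r × N²
RCF_original = 1.118 × 10⁻⁵ × 10.15 × (2857)² = 1.118 × 10⁻⁵ × 10.15 × 8,162,449 ≈ 926.3 × g
Target RCF = 0.6 × 926.3 ≈ 555.8 × g
Your rotor: r = 10.0 / 2 = 5 cm
555.8 = 1.118 × 10⁻⁵ × 5 × N²
N² = 555.8 / (5.59 × 10⁻⁵) = 9,942,755
N ≈ √9,942,755 ≈ 3,153.2

≈ 3150 RPM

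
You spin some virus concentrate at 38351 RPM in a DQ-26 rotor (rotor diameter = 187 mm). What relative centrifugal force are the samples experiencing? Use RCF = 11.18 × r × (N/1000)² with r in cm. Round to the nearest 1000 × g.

154000 ×g

r = 187 mm / 2 = 93.5 mm = 9.35 cm
RCF = 11.18 × 9.35 × (38.351)² = 11.18 × 9.35 × 1,470.799201 ≈ 153,747.1 × g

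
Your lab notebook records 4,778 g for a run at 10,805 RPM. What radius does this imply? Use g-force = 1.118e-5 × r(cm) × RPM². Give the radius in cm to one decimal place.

r ≈ 3.7 cm

4778 = 1.118 × 10⁻⁵ × r × (10805)²
r = 4778 / (1.118 × 10⁻⁵ × 116,748,025) = 4778 / 1305.243 ≈ 3.661 cm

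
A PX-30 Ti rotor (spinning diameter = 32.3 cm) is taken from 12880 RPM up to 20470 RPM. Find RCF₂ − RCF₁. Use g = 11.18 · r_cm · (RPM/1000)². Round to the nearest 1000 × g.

≈ 46000 × g

r = 32.3 / 2 = 16.15 cm
RCF₁ = 11.18 × 16.15 × (12.88)² = 11.18 × 16.15 × 165.8944 ≈ 29,953.4 × g
RCF₂ = 11.18 × 16.15 × (20.47)² = 11.18 × 16.15 × 419.0209 ≈ 75,657.2 × g
Increase = 75,657.2 − 29,953.4 = 45,703.8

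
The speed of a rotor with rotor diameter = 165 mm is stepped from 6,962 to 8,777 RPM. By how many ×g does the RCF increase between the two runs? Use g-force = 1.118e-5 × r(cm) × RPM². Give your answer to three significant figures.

≈ 2630 ×g

r = 165 mm / 2 = 82.5 mm = 8.25 cm
RCF₁ = 1.118 × 10⁻⁵ × 8.25 × (6962)² = 1.118 × 10⁻⁵ × 8.25 × 48,469,444 ≈ 4,470.6 × g
RCF₂ = 1.118 × 10⁻⁵ × 8.25 × (8777)² = 1.118 × 10⁻⁵ × 8.25 × 77,035,729 ≈ 7,105.4 × g
Increase = 7,105.4 − 4,470.6 = 2,634.8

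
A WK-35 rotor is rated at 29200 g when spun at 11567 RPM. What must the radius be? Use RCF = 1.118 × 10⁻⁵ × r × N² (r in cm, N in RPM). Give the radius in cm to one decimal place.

RCF = 1.118 × 10⁻⁵ × r × N²
29200 = 1.118 × 10⁻⁵ × r × (11567)²
r = 29200 / (1.118 × 10⁻⁵ × 133,795,489) = 29200 / 1495.834 ≈ 19.521 cm

r ≈ 19.5 cm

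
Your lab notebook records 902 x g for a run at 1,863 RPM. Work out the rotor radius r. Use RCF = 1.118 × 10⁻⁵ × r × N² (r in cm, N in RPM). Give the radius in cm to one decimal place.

r ≈ 23.2 cm

902 = 1.118 × 10⁻⁵ × r × (1863)²
r = 902 / (1.118 × 10⁻⁵ × 3,470,769) = 902 / 38.8032 ≈ 23.246 cm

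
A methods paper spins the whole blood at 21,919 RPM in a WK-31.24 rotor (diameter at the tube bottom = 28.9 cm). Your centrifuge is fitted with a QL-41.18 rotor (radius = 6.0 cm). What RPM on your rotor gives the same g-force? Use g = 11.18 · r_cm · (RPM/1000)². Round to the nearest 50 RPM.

Original rotor: r = 28.9 / 2 = 14.45 cm
RCF_original = 11.18 × 14.45 × (21.919)² = 11.18 × 14.45 × 480.442561 ≈ 77,616 × g
77,616 = 11.18 × 6 × (N/1000)²
(N/1000)² = 77,616 / 67.08 = 1157.066
N = 1000 × √1157.066 ≈ 34,015.7

≈ 34000 RPM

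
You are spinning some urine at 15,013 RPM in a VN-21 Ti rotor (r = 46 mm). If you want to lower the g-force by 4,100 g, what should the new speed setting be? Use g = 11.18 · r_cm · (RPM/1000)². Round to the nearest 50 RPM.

r = 46 mm = 4.6 cm
Current RCF = 11.18 × 4.6 × (15.013)² = 11.18 × 4.6 × 225.390169 ≈ 11,591.4 × g
Target RCF = 11,591.4 − 4,100 = 7,491.4 × g
(N/1000)² = 7,491.4 / 51.428 = 145.6677
N = 1000 × √145.6677 ≈ 12,069.3

12050 RPM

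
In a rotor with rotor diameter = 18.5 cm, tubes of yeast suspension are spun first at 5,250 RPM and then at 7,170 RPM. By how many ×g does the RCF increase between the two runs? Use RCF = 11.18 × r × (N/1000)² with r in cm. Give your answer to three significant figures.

2470 ×g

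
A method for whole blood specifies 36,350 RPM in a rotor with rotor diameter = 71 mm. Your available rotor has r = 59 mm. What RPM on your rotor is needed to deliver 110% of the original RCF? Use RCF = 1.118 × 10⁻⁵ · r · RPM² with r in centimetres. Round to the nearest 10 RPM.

29570 RPM

Original rotor: r = 71 mm / 2 = 35.5 mm = 3.55 cm
RCF = 1.118 × 10⁻⁵ × r × N²
RCF_original = 1.118 × 10⁻⁵ × 3.55 × (36350)² = 1.118 × 10⁻⁵ × 3.55 × 1,321,322,500 ≈ 52,442 × g
Target RCF = 1.1 × 52,442 ≈ 57,686.2 × g
Your rotor: r = 59 mm = 5.9 cm
57,686.2 = 1.118 × 10⁻⁵ × 5.9 × N²
N² = 57,686.2 / (6.5962 × 10⁻⁵) = 874,536,855
N ≈ √874,536,855 ≈ 29,572.6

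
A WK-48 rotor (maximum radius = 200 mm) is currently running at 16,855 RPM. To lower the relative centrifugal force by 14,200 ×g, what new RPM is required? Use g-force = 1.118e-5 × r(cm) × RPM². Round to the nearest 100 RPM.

N₂ ≈ 14900 RPM

r = 200 mm = 20.0 cm
Current RCF = 1.118 × 10⁻⁵ × 20 × (16855)² = 1.118 × 10⁻⁵ × 20 × 284,091,025 ≈ 63,522.8 × g
Target RCF = 63,522.8 − 14,200 = 49,322.8 × g
N² = 49,322.8 / (22.36 × 10⁻⁵) = 220,584,973
N ≈ √220,584,973 ≈ 14,852.1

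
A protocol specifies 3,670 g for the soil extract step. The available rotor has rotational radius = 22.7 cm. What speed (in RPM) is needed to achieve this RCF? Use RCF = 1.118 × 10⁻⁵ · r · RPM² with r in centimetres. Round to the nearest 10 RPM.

3,670 = 1.118 × 10⁻⁵ × 22.7 × N²
N² = 3,670 / (25.3786 × 10⁻⁵) = 14,461,003
N ≈ √14,461,003 ≈ 3,802.8

3800 RPM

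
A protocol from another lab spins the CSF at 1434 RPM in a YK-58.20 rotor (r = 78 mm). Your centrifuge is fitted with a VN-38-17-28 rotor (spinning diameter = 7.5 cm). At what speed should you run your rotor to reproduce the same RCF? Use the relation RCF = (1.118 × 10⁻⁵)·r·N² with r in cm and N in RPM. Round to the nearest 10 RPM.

2070 RPM

Original rotor: r = 78 mm = 7.8 cm
RCF_original = 1.118 × 10⁻⁵ × 7.8 × (1434)² = 1.118 × 10⁻⁵ × 7.8 × 2,056,356 ≈ 179.3 × g
Your rotor: r = 7.5 / 2 = 3.75 cm
179.3 = 1.118 × 10⁻⁵ × 3.75 × N²
N² = 179.3 / (4.1925 × 10⁻⁵) = 4,276,685
N ≈ √4,276,685 ≈ 2,068.0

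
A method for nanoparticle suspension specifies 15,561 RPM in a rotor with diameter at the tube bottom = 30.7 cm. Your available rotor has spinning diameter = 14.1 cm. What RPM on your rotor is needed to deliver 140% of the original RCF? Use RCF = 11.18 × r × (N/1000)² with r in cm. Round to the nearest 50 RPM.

Original rotor: r = 30.7 / 2 = 15.35 cm
RCF = 11.18 × r × (N/1000)²
RCF_original = 11.18 × 15.35 × (15.561)² = 11.18 × 15.35 × 242.144721 ≈ 41,555.2 × g
Target RCF = 1.4 × 41,555.2 ≈ 58,177.3 × g
Your rotor: r = 14.1 / 2 = 7.05 cm
58,177.3 = 11.18 × 7.05 × (N/1000)²
(N/1000)² = 58,177.3 / 78.819 = 738.1126
N = 1000 × √738.1126 ≈ 27,168.2

27150 RPM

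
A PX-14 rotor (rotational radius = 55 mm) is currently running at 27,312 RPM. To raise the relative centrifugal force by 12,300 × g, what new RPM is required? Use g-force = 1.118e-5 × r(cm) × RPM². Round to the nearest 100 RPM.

≈ 30800 RPM

r = 55 mm = 5.5 cm
Current RCF = 1.118 × 10⁻⁵ × 5.5 × (27312)² = 1.118 × 10⁻⁵ × 5.5 × 745,945,344 ≈ 45,868.2 × g
Target RCF = 45,868.2 + 12,300 = 58,168.2 × g
N² = 58,168.2 / (6.149 × 10⁻⁵) = 945,978,208
N ≈ √945,978,208 ≈ 30,756.8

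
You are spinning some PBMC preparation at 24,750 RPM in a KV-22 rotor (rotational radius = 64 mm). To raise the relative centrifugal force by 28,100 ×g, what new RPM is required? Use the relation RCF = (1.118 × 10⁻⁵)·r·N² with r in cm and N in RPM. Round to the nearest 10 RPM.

r = 64 mm = 6.4 cm
Current RCF = 1.118 × 10⁻⁵ × 6.4 × (24750)² = 1.118 × 10⁻⁵ × 6.4 × 612,562,500 ≈ 43,830.1 × g
Target RCF = 43,830.1 + 28,100 = 71,930.1 × g
N² = 71,930.1 / (7.1552 × 10⁻⁵) = 1,005,284,269
N ≈ √1,005,284,269 ≈ 31,706.2

N₂ ≈ 31710 RPM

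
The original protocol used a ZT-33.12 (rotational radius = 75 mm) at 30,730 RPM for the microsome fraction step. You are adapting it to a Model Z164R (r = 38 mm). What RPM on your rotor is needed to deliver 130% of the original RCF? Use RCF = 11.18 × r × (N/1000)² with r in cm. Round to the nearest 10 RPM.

49220 RPM

Original rotor: r = 75 mm = 7.5 cm
RCF_original = 11.18 × 7.5 × (30.73)² = 11.18 × 7.5 × 944.3329 ≈ 79,182.3 × g
Target RCF = 1.3 × 79,182.3 ≈ 102,937 × g
Your rotor: r = 38 mm = 3.8 cm
102,937 = 11.18 × 3.8 × (N/1000)²
(N/1000)² = 102,937 / 42.484 = 2422.959
N = 1000 × √2422.959 ≈ 49,223.6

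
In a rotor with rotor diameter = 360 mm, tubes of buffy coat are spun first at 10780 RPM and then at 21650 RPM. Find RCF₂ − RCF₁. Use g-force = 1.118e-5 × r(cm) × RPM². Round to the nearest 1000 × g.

r = 360 mm / 2 = 180 mm = 18 cm
RCF₁ = 1.118 × 10⁻⁵ × 18 × (10780)² = 1.118 × 10⁻⁵ × 18 × 116,208,400 ≈ 23,385.8 × g
RCF₂ = 1.118 × 10⁻⁵ × 18 × (21650)² = 1.118 × 10⁻⁵ × 18 × 468,722,500 ≈ 94,325.7 × g
Increase = 94,325.7 − 23,385.8 = 70,939.9

≈ 71000 x g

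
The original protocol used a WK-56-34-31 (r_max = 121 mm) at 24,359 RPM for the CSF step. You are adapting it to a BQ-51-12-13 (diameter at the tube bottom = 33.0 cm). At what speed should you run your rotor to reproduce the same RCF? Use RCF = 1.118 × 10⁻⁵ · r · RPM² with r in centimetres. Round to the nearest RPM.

Original rotor: r = 121 mm = 12.1 cm
RCF_original = 1.118 × 10⁻⁵ × 12.1 × (24359)² = 1.118 × 10⁻⁵ × 12.1 × 593,360,881 ≈ 80,268.7 × g
Your rotor: r = 33.0 / 2 = 16.5 cm
80,268.7 = 1.118 × 10⁻⁵ × 16.5 × N²
N² = 80,268.7 / (18.447 × 10⁻⁵) = 435,131,458
N ≈ √435,131,458 ≈ 20,859.8

20860 RPM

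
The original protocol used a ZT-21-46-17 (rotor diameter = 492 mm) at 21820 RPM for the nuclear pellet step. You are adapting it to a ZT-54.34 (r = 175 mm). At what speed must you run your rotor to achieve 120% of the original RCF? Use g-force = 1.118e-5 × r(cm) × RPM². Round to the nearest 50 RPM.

Original rotor: r = 492 mm / 2 = 246 mm = 24.6 cm
RCF_original = 1.118 × 10⁻⁵ × 24.6 × (21820)² = 1.118 × 10⁻⁵ × 24.6 × 476,112,400 ≈ 130,944.2 × g
Target RCF = 1.2 × 130,944.2 ≈ 157,133 × g
Your rotor: r = 175 mm = 17.5 cm
157,133 = 1.118 × 10⁻⁵ × 17.5 × N²
N² = 157,133 / (19.565 × 10⁻⁵) = 803,133,146
N ≈ √803,133,146 ≈ 28,339.6

28350 RPM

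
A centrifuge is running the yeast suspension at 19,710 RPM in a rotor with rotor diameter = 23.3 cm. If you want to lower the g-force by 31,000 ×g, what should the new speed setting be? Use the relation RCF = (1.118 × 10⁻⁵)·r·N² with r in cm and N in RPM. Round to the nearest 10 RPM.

r = 23.3 / 2 = 11.65 cm
Current RCF = 1.118 × 10⁻⁵ × 11.65 × (19710)² = 1.118 × 10⁻⁵ × 11.65 × 388,484,100 ≈ 50,598.9 × g
Target RCF = 50,598.9 − 31,000 = 19,598.9 × g
N² = 19,598.9 / (13.0247 × 10⁻⁵) = 150,474,867
N ≈ √150,474,867 ≈ 12,266.8

N₂ ≈ 12270 RPM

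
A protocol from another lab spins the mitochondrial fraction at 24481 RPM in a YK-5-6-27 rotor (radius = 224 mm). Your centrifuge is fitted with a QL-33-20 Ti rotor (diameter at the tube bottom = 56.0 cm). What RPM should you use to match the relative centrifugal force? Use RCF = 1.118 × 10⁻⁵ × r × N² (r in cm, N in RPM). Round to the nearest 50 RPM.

≈ 21900 RPM

Original rotor: r = 224 mm = 22.4 cm
RCF_original = 1.118 × 10⁻⁵ × 22.4 × (24481)² = 1.118 × 10⁻⁵ × 22.4 × 599,319,361 ≈ 150,088.7 × g
Your rotor: r = 56.0 / 2 = 28 cm
150,088.7 = 1.118 × 10⁻⁵ × 28 × N²
N² = 150,088.7 / (31.304 × 10⁻⁵) = 479,455,341
N ≈ √479,455,341 ≈ 21,896.5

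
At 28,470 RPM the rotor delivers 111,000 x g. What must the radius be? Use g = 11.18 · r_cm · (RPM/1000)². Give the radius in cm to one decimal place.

111000 = 11.18 × r × (28.47)²
r = 111000 / (11.18 × 810.5409) = 111000 / 9061.847 ≈ 12.249 cm

12.2 cm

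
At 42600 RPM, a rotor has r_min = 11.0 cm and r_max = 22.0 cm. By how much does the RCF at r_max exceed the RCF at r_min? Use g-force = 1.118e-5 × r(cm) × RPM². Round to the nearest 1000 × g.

ΔRCF ≈ 223000 x g

RCF_max = 1.118 × 10⁻⁵ × 22 × (42600)² = 1.118 × 10⁻⁵ × 22 × 1,814,760,000 ≈ 446,358.4 × g
RCF_min = 1.118 × 10⁻⁵ × 11 × (42600)² = 1.118 × 10⁻⁵ × 11 × 1,814,760,000 ≈ 223,179.2 × g
ΔRCF = 446,358.4 − 223,179.2 = 223,179.2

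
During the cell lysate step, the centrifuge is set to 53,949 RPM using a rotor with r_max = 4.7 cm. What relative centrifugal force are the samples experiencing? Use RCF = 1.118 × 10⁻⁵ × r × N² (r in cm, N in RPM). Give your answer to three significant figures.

153000 × g

RCF = 1.118 × 10⁻⁵ × 4.7 × (53949)² = 1.118 × 10⁻⁵ × 4.7 × 2,910,494,601 ≈ 152,934.8 × g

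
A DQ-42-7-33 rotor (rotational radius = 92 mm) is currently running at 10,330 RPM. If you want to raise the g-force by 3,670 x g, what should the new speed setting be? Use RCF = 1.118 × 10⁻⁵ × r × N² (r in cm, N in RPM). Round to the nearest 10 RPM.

≈ 11930 RPM

r = 92 mm = 9.2 cm
Current RCF = 1.118 × 10⁻⁵ × 9.2 × (10330)² = 1.118 × 10⁻⁵ × 9.2 × 106,708,900 ≈ 10,975.7 × g
Target RCF = 10,975.7 + 3,670 = 14,645.7 × g
N² = 14,645.7 / (10.2856 × 10⁻⁵) = 142,390,332
N ≈ √142,390,332 ≈ 11,932.7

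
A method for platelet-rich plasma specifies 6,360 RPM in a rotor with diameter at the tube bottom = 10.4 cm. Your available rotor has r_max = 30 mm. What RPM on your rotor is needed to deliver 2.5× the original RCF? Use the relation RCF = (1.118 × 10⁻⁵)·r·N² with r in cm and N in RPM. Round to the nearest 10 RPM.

13240 RPM

Original rotor: r = 10.4 / 2 = 5.2 cm
RCF = 1.118 × 10⁻⁵ × r × N²
RCF_original = 1.118 × 10⁻⁵ × 5.2 × (6360)² = 1.118 × 10⁻⁵ × 5.2 × 40,449,600 ≈ 2,351.6 × g
Target RCF = 2.5 × 2,351.6 ≈ 5,879 × g
Your rotor: r = 30 mm = 3.0 cm
5,879 = 1.118 × 10⁻⁵ × 3 × N²
N² = 5,879 / (3.354 × 10⁻⁵) = 175,283,244
N ≈ √175,283,244 ≈ 13,239.5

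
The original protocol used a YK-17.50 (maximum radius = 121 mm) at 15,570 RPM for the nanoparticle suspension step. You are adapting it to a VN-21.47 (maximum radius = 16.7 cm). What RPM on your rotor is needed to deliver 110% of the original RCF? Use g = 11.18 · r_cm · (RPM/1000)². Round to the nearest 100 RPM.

Original rotor: r = 121 mm = 12.1 cm
RCF = 11.18 × r × (N/1000)²
RCF_original = 11.18 × 12.1 × (15.57)² = 11.18 × 12.1 × 242.4249 ≈ 32,794.8 × g
Target RCF = 1.1 × 32,794.8 ≈ 36,074.3 × g
36,074.3 = 11.18 × 16.7 × (N/1000)²
(N/1000)² = 36,074.3 / 186.706 = 193.2145
N = 1000 × √193.2145 ≈ 13,900.2

13900 RPM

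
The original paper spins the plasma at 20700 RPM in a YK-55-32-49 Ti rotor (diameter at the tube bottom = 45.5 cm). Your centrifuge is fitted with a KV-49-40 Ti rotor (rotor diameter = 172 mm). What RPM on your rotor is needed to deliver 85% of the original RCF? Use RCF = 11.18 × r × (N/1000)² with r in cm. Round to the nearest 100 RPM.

Original rotor: r = 45.5 / 2 = 22.75 cm
RCF_original = 11.18 × 22.75 × (20.7)² = 11.18 × 22.75 × 428.49 ≈ 108,984.3 × g
Target RCF = 0.85 × 108,984.3 ≈ 92,636.7 × g
Your rotor: r = 172 mm / 2 = 86 mm = 8.6 cm
92,636.7 = 11.18 × 8.6 × (N/1000)²
(N/1000)² = 92,636.7 / 96.148 = 963.4803
N = 1000 × √963.4803 ≈ 31,040.0

≈ 31000 RPM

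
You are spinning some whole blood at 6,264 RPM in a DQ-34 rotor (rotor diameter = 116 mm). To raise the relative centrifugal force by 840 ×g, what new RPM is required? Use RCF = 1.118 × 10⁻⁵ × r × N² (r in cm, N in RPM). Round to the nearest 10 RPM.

7220 RPM

r = 116 mm / 2 = 58 mm = 5.8 cm
Current RCF = 1.118 × 10⁻⁵ × 5.8 × (6264)² = 1.118 × 10⁻⁵ × 5.8 × 39,237,696 ≈ 2,544.3 × g
Target RCF = 2,544.3 + 840 = 3,384.3 × g
N² = 3,384.3 / (6.4844 × 10⁻⁵) = 52,191,413
N ≈ √52,191,413 ≈ 7,224.4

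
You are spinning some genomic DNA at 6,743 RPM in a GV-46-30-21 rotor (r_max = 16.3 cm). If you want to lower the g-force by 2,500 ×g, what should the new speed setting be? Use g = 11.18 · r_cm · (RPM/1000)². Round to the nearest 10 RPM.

N₂ ≈ 5630 RPM

Current RCF = 11.18 × 16.3 × (6.743)² = 11.18 × 16.3 × 45.468049 ≈ 8,285.8 × g
Target RCF = 8,285.8 − 2,500 = 5,785.8 × g
(N/1000)² = 5,785.8 / 182.234 = 31.74929
N = 1000 × √31.74929 ≈ 5,634.7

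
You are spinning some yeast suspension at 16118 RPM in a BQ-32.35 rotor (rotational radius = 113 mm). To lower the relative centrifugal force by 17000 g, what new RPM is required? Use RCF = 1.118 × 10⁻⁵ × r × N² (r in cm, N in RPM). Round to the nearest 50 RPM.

r = 113 mm = 11.3 cm
Current RCF = 1.118 × 10⁻⁵ × 11.3 × (16118)² = 1.118 × 10⁻⁵ × 11.3 × 259,789,924 ≈ 32,820.3 × g
Target RCF = 32,820.3 − 17,000 = 15,820.3 × g
N² = 15,820.3 / (12.6334 × 10⁻⁵) = 125,225,988
N ≈ √125,225,988 ≈ 11,190.4

≈ 11200 RPM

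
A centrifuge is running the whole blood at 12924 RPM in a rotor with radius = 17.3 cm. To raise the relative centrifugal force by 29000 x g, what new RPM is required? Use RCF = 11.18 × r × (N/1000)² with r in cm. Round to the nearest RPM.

17804 RPM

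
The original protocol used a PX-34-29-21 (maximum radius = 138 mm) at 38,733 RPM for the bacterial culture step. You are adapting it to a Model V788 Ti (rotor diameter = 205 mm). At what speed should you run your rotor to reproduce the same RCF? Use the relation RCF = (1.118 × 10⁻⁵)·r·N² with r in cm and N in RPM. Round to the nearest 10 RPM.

44940 RPM

Original rotor: r = 138 mm = 13.8 cm
RCF_original = 1.118 × 10⁻⁵ × 13.8 × (38733)² = 1.118 × 10⁻⁵ × 13.8 × 1,500,245,289 ≈ 231,463.8 × g
Your rotor: r = 205 mm / 2 = 102.5 mm = 10.25 cm
231,463.8 = 1.118 × 10⁻⁵ × 10.25 × N²
N² = 231,463.8 / (11.4595 × 10⁻⁵) = 2,019,842,052
N ≈ √2,019,842,052 ≈ 44,942.7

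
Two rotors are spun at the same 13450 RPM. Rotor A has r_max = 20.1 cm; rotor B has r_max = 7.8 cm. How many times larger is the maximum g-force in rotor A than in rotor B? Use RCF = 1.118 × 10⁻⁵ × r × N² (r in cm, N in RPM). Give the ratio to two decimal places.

2.58

At fixed N, RCF ∝ r, so RCF_A/RCF_B = r_A/r_B = 20.1 / 7.8 = 2.5769.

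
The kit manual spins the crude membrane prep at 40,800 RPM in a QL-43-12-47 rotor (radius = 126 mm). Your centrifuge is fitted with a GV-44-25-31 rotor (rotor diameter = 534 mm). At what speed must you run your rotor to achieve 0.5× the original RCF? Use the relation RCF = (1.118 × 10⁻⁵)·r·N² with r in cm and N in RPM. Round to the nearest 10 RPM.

19820 RPM

Original rotor: r = 126 mm = 12.6 cm
RCF_original = 1.118 × 10⁻⁵ × 12.6 × (40800)² = 1.118 × 10⁻⁵ × 12.6 × 1,664,640,000 ≈ 234,494.5 × g
Target RCF = 0.5 × 234,494.5 ≈ 117,247.2 × g
Your rotor: r = 534 mm / 2 = 267 mm = 26.7 cm
117,247.2 = 1.118 × 10⁻⁵ × 26.7 × N²
N² = 117,247.2 / (29.8506 × 10⁻⁵) = 392,780,045
N ≈ √392,780,045 ≈ 19,818.7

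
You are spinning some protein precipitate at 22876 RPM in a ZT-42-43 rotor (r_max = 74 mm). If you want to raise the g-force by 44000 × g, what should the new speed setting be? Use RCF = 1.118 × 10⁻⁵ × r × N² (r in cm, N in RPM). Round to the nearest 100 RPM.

r = 74 mm = 7.4 cm
Current RCF = 1.118 × 10⁻⁵ × 7.4 × (22876)² = 1.118 × 10⁻⁵ × 7.4 × 523,311,376 ≈ 43,294.6 × g
Target RCF = 43,294.6 + 44,000 = 87,294.6 × g
N² = 87,294.6 / (8.2732 × 10⁻⁵) = 1,055,149,156
N ≈ √1,055,149,156 ≈ 32,483.1

N₂ ≈ 32500 RPM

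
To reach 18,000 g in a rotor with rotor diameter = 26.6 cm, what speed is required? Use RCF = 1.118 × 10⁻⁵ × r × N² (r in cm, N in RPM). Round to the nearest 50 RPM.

r = 26.6 / 2 = 13.3 cm
18,000 = 1.118 × 10⁻⁵ × 13.3 × N²
N² = 18,000 / (14.8694 × 10⁻⁵) = 121,053,977
N ≈ √121,053,977 ≈ 11,002.5

11000 RPM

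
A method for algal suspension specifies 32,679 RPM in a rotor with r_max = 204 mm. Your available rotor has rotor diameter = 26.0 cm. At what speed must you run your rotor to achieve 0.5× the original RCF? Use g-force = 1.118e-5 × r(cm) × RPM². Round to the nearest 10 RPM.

28950 RPM

Original rotor: r = 204 mm = 20.4 cm
RCF_original = 1.118 × 10⁻⁵ × 20.4 × (32679)² = 1.118 × 10⁻⁵ × 20.4 × 1,067,917,041 ≈ 243,562 × g
Target RCF = 0.5 × 243,562 ≈ 121,781 × g
Your rotor: r = 26.0 / 2 = 13 cm
121,781 = 1.118 × 10⁻⁵ × 13 × N²
N² = 121,781 / (14.534 × 10⁻⁵) = 837,904,225
N ≈ √837,904,225 ≈ 28,946.6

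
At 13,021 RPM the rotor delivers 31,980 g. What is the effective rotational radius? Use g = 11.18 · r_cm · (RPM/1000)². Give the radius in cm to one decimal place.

31980 = 11.18 × r × (13.021)²
r = 31980 / (11.18 × 169.546441) = 31980 / 1895.529 ≈ 16.871 cm

r ≈ 16.9 cm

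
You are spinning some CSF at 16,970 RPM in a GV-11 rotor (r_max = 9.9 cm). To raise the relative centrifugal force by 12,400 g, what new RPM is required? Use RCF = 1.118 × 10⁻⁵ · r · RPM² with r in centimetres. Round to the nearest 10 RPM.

N₂ ≈ 20000 RPM

Current RCF = 1.118 × 10⁻⁵ × 9.9 × (16970)² = 1.118 × 10⁻⁵ × 9.9 × 287,980,900 ≈ 31,874.3 × g
Target RCF = 31,874.3 + 12,400 = 44,274.3 × g
N² = 44,274.3 / (11.0682 × 10⁻⁵) = 400,013,552
N ≈ √400,013,552 ≈ 20,000.3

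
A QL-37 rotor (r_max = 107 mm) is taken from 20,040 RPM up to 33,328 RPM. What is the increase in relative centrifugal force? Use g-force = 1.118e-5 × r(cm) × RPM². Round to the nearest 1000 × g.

r = 107 mm = 10.7 cm
RCF₁ = 1.118 × 10⁻⁵ × 10.7 × (20040)² = 1.118 × 10⁻⁵ × 10.7 × 401,601,600 ≈ 48,042 × g
RCF₂ = 1.118 × 10⁻⁵ × 10.7 × (33328)² = 1.118 × 10⁻⁵ × 10.7 × 1,110,755,584 ≈ 132,875.2 × g
Increase = 132,875.2 − 48,042 = 84,833.2

85000 x g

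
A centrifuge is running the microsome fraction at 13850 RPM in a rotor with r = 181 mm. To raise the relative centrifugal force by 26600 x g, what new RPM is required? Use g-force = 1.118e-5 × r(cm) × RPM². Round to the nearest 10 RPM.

r = 181 mm = 18.1 cm
Current RCF = 1.118 × 10⁻⁵ × 18.1 × (13850)² = 1.118 × 10⁻⁵ × 18.1 × 191,822,500 ≈ 38,816.8 × g
Target RCF = 38,816.8 + 26,600 = 65,416.8 × g
N² = 65,416.8 / (20.2358 × 10⁻⁵) = 323,272,616
N ≈ √323,272,616 ≈ 17,979.8

N₂ ≈ 17980 RPM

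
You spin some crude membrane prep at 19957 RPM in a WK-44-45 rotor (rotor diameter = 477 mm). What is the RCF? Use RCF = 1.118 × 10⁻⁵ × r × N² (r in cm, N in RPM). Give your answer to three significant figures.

≈ 106000 x g

r = 477 mm / 2 = 238.5 mm = 23.85 cm
RCF = 1.118 × 10⁻⁵ × 23.85 × (19957)² = 1.118 × 10⁻⁵ × 23.85 × 398,281,849 ≈ 106,199.1 × g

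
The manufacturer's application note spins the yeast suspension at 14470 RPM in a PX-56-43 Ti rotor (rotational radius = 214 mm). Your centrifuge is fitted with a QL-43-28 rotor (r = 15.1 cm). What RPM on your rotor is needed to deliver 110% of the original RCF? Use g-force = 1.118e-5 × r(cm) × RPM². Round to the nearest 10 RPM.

Original rotor: r = 214 mm = 21.4 cm
RCF = 1.118 × 10⁻⁵ × r × N²
RCF_original = 1.118 × 10⁻⁵ × 21.4 × (14470)² = 1.118 × 10⁻⁵ × 21.4 × 209,380,900 ≈ 50,094.8 × g
Target RCF = 1.1 × 50,094.8 ≈ 55,104.3 × g
55,104.3 = 1.118 × 10⁻⁵ × 15.1 × N²
N² = 55,104.3 / (16.8818 × 10⁻⁵) = 326,412,468
N ≈ √326,412,468 ≈ 18,066.9

18070 RPM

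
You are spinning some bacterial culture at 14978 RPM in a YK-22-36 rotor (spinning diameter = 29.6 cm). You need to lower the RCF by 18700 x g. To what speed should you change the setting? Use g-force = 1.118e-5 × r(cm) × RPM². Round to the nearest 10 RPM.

r = 29.6 / 2 = 14.8 cm
Current RCF = 1.118 × 10⁻⁵ × 14.8 × (14978)² = 1.118 × 10⁻⁵ × 14.8 × 224,340,484 ≈ 37,120.3 × g
Target RCF = 37,120.3 − 18,700 = 18,420.3 × g
N² = 18,420.3 / (16.5464 × 10⁻⁵) = 111,325,122
N ≈ √111,325,122 ≈ 10,551.1

N₂ ≈ 10550 RPM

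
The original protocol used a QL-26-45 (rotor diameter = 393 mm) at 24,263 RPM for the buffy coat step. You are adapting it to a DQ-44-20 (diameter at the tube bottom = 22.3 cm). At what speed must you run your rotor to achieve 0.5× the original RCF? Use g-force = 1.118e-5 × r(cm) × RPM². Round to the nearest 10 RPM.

≈ 22780 RPM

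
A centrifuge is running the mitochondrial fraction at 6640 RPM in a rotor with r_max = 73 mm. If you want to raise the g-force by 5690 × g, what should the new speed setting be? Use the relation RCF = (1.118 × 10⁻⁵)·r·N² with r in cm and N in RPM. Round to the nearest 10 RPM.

≈ 10670 RPM

r = 73 mm = 7.3 cm
Current RCF = 1.118 × 10⁻⁵ × 7.3 × (6640)² = 1.118 × 10⁻⁵ × 7.3 × 44,089,600 ≈ 3,598.3 × g
Target RCF = 3,598.3 + 5,690 = 9,288.3 × g
N² = 9,288.3 / (8.1614 × 10⁻⁵) = 113,807,680
N ≈ √113,807,680 ≈ 10,668.1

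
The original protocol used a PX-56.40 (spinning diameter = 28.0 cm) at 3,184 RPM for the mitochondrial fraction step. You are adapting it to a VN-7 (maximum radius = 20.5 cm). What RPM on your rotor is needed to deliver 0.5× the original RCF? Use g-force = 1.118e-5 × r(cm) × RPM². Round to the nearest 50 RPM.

≈ 1850 RPM

Original rotor: r = 28.0 / 2 = 14 cm
RCF_original = 1.118 × 10⁻⁵ × 14 × (3184)² = 1.118 × 10⁻⁵ × 14 × 10,137,856 ≈ 1,586.8 × g
Target RCF = 0.5 × 1,586.8 ≈ 793.4 × g
793.4 = 1.118 × 10⁻⁵ × 20.5 × N²
N² = 793.4 / (22.919 × 10⁻⁵) = 3,461,757
N ≈ √3,461,757 ≈ 1,860.6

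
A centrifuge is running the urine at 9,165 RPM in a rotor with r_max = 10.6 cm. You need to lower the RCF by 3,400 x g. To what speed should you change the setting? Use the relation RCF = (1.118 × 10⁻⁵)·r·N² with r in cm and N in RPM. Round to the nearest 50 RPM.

≈ 7450 RPM

Current RCF = 1.118 × 10⁻⁵ × 10.6 × (9165)² = 1.118 × 10⁻⁵ × 10.6 × 83,997,225 ≈ 9,954.3 × g
Target RCF = 9,954.3 − 3,400 = 6,554.3 × g
N² = 6,554.3 / (11.8508 × 10⁻⁵) = 55,306,815
N ≈ √55,306,815 ≈ 7,436.9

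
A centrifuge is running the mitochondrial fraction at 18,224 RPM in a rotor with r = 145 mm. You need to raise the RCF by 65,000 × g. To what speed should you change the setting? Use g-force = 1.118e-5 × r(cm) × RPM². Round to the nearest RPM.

27075 RPM

r = 145 mm = 14.5 cm
Current RCF = 1.118 × 10⁻⁵ × 14.5 × (18224)² = 1.118 × 10⁻⁵ × 14.5 × 332,114,176 ≈ 53,839 × g
Target RCF = 53,839 + 65,000 = 118,839 × g
N² = 118,839 / (16.211 × 10⁻⁵) = 733,076,306
N ≈ √733,076,306 ≈ 27,075.4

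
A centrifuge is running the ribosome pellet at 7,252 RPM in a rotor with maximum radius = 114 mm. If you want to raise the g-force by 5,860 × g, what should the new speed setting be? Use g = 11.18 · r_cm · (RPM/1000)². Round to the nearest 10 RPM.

r = 114 mm = 11.4 cm
Current RCF = 11.18 × 11.4 × (7.252)² = 11.18 × 11.4 × 52.591504 ≈ 6,702.9 × g
Target RCF = 6,702.9 + 5,860 = 12,562.9 × g
(N/1000)² = 12,562.9 / 127.452 = 98.56966
N = 1000 × √98.56966 ≈ 9,928.2

9930 RPM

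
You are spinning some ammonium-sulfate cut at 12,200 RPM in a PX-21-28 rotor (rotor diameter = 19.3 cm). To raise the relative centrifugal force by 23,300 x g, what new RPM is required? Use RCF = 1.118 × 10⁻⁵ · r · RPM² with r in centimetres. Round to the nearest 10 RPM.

N₂ ≈ 19100 RPM

r = 19.3 / 2 = 9.65 cm
Current RCF = 1.118 × 10⁻⁵ × 9.65 × (12200)² = 1.118 × 10⁻⁵ × 9.65 × 148,840,000 ≈ 16,057.9 × g
Target RCF = 16,057.9 + 23,300 = 39,357.9 × g
N² = 39,357.9 / (10.7887 × 10⁻⁵) = 364,806,696
N ≈ √364,806,696 ≈ 19,099.9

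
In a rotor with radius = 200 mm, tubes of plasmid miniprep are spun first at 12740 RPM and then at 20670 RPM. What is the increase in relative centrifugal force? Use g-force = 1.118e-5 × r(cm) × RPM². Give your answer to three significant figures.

r = 200 mm = 20.0 cm
RCF₁ = 1.118 × 10⁻⁵ × 20 × (12740)² = 1.118 × 10⁻⁵ × 20 × 162,307,600 ≈ 36,292 × g
RCF₂ = 1.118 × 10⁻⁵ × 20 × (20670)² = 1.118 × 10⁻⁵ × 20 × 427,248,900 ≈ 95,532.9 × g
Increase = 95,532.9 − 36,292 = 59,240.9

59200 x g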